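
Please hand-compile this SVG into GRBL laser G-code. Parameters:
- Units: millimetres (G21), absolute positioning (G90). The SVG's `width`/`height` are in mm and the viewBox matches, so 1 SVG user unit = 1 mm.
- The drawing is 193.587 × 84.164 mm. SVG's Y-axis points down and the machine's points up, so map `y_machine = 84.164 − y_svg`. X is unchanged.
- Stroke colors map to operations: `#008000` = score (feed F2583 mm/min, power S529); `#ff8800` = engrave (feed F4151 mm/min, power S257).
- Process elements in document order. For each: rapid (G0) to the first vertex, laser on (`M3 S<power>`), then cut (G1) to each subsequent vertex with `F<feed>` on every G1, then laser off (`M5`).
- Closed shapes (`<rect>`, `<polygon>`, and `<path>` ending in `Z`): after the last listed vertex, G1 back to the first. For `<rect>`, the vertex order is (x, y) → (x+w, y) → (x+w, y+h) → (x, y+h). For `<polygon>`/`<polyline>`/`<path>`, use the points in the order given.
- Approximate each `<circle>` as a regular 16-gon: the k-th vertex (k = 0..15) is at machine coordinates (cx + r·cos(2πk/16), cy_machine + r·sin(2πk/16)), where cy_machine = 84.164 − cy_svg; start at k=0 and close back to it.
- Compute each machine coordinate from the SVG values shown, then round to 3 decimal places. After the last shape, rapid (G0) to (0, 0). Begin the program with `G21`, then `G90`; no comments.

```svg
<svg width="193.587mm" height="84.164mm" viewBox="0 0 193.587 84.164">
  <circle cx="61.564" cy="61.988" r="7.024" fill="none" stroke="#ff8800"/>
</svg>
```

1 u = 1 mm; y_m = 84.164 − y.

[1] `<circle>` circle, #ff8800→engrave S257 F4151: (68.588,22.176) → (68.053,24.864) → (66.531,27.143) → (64.252,28.665) → (61.564,29.200) → (58.876,28.665) → (56.597,27.143) → (55.075,24.864) → (54.540,22.176) → (55.075,19.488) → (56.597,17.209) → (58.876,15.687) → (61.564,15.152) → (64.252,15.687) → (66.531,17.209) → (68.053,19.488) → (68.588,22.176) (closed)

G21
G90
G0 X68.588 Y22.176
M3 S257
G1 X68.053 Y24.864 F4151
G1 X66.531 Y27.143 F4151
G1 X64.252 Y28.665 F4151
G1 X61.564 Y29.200 F4151
G1 X58.876 Y28.665 F4151
G1 X56.597 Y27.143 F4151
G1 X55.075 Y24.864 F4151
G1 X54.540 Y22.176 F4151
G1 X55.075 Y19.488 F4151
G1 X56.597 Y17.209 F4151
G1 X58.876 Y15.687 F4151
G1 X61.564 Y15.152 F4151
G1 X64.252 Y15.687 F4151
G1 X66.531 Y17.209 F4151
G1 X68.053 Y19.488 F4151
G1 X68.588 Y22.176 F4151
M5
G0 X0.000 Y0.000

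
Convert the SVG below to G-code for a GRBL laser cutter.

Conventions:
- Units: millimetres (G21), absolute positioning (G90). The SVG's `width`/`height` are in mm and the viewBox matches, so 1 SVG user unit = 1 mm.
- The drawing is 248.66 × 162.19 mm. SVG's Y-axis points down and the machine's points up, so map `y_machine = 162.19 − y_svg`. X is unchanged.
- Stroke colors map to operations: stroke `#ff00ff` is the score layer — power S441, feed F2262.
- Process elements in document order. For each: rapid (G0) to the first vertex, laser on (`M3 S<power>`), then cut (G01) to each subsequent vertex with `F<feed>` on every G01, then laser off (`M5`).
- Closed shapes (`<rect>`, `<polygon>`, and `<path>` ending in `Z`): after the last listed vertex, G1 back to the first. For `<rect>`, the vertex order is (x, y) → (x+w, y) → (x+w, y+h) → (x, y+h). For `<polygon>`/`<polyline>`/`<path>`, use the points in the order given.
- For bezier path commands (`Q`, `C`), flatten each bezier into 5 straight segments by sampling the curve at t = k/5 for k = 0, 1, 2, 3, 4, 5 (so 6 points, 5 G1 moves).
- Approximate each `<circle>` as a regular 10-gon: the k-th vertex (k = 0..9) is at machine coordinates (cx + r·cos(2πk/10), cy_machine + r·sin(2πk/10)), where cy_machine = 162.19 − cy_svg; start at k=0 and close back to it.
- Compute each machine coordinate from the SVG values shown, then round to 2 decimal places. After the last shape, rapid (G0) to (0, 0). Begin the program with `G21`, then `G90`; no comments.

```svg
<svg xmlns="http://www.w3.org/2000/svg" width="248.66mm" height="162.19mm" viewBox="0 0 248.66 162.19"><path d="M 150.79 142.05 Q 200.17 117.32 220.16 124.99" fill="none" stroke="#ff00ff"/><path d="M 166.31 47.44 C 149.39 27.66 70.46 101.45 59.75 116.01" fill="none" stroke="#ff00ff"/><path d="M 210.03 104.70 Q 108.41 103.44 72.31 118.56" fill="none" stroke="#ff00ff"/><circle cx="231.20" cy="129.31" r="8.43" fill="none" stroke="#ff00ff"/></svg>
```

Since the viewBox matches the mm dimensions, user units are millimetres directly. The only transform is the Y-flip y_m = 162.19 − y_svg.

Shape 1 is a quadratic bezier drawn with `<path>`. Its stroke #ff00ff means score at S441, F2262. After flipping Y the toolpath is (150.79,20.14) → (169.37,28.74) → (185.59,34.74) → (199.47,38.15) → (210.99,38.97) → (220.16,37.20).

Shape 2 is a cubic bezier drawn with `<path>`. Its stroke #ff00ff means score at S441, F2262. After flipping Y the toolpath is (166.31,114.75) → (149.76,116.61) → (124.58,103.35) → (97.01,82.30) → (73.32,60.80) → (59.75,46.18).

Shape 3 is a quadratic bezier drawn with `<path>`. Its stroke #ff00ff means score at S441, F2262. After flipping Y the toolpath is (210.03,57.49) → (172.00,57.34) → (139.22,55.88) → (111.67,53.11) → (89.37,49.02) → (72.31,43.63).

Shape 4 is a circle drawn with `<circle>`. Its stroke #ff00ff means score at S441, F2262. After flipping Y the toolpath is (239.63,32.88) → (238.02,37.84) → (233.81,40.90) → (228.59,40.90) → (224.38,37.84) → (222.77,32.88) → (224.38,27.92) → (228.59,24.86) → (233.81,24.86) → (238.02,27.92) → (239.63,32.88), returning to the start.

G21
G90
G0 X150.79 Y20.14
M3 S441
G01 X169.37 Y28.74 F2262
G01 X185.59 Y34.74 F2262
G01 X199.47 Y38.15 F2262
G01 X210.99 Y38.97 F2262
G01 X220.16 Y37.20 F2262
M5
G0 X166.31 Y114.75
M3 S441
G01 X149.76 Y116.61 F2262
G01 X124.58 Y103.35 F2262
G01 X97.01 Y82.30 F2262
G01 X73.32 Y60.80 F2262
G01 X59.75 Y46.18 F2262
M5
G0 X210.03 Y57.49
M3 S441
G01 X172.00 Y57.34 F2262
G01 X139.22 Y55.88 F2262
G01 X111.67 Y53.11 F2262
G01 X89.37 Y49.02 F2262
G01 X72.31 Y43.63 F2262
M5
G0 X239.63 Y32.88
M3 S441
G01 X238.02 Y37.84 F2262
G01 X233.81 Y40.90 F2262
G01 X228.59 Y40.90 F2262
G01 X224.38 Y37.84 F2262
G01 X222.77 Y32.88 F2262
G01 X224.38 Y27.92 F2262
G01 X228.59 Y24.86 F2262
G01 X233.81 Y24.86 F2262
G01 X238.02 Y27.92 F2262
G01 X239.63 Y32.88 F2262
M5
G0 X0.00 Y0.00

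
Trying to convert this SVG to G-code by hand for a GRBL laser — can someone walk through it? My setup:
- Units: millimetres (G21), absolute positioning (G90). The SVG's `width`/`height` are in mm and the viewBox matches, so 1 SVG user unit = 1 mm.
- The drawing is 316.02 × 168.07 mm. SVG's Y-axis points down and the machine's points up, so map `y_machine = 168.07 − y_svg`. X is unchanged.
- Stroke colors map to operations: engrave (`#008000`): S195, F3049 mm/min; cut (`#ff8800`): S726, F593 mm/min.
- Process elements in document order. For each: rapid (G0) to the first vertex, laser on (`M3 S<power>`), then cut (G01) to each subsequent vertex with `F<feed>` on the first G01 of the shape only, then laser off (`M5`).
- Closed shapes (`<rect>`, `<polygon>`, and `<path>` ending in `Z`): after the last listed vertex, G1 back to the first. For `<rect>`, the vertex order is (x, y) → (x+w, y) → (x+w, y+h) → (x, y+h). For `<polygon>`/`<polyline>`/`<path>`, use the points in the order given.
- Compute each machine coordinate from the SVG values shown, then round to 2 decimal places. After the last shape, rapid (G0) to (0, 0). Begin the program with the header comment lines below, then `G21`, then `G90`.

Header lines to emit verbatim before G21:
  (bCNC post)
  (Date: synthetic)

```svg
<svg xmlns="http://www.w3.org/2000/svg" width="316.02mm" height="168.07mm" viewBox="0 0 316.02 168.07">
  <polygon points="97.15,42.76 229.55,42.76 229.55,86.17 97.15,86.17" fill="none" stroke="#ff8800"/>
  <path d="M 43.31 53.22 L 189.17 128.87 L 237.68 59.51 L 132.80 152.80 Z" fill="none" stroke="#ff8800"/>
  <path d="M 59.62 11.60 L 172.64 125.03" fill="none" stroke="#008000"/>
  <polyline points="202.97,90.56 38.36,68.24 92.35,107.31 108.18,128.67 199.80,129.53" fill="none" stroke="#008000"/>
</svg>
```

1 u = 1 mm; y_m = 168.07 − y.

[1] `<polygon>` rectangle, #ff8800→cut S726 F593: (97.15,125.31) → (229.55,125.31) → (229.55,81.90) → (97.15,81.90) → (97.15,125.31) (closed)

[2] `<path>` closed polygon, #ff8800→cut S726 F593: (43.31,114.85) → (189.17,39.20) → (237.68,108.56) → (132.80,15.27) → (43.31,114.85) (closed)

[3] `<path>` line segment, #008000→engrave S195 F3049: (59.62,156.47) → (172.64,43.04)

[4] `<polyline>` open polyline, #008000→engrave S195 F3049: (202.97,77.51) → (38.36,99.83) → (92.35,60.76) → (108.18,39.40) → (199.80,38.54)

(bCNC post)
(Date: synthetic)
G21
G90
G0 X97.15 Y125.31
M3 S726
G01 X229.55 Y125.31 F593
G01 X229.55 Y81.90
G01 X97.15 Y81.90
G01 X97.15 Y125.31
M5
G0 X43.31 Y114.85
M3 S726
G01 X189.17 Y39.20 F593
G01 X237.68 Y108.56
G01 X132.80 Y15.27
G01 X43.31 Y114.85
M5
G0 X59.62 Y156.47
M3 S195
G01 X172.64 Y43.04 F3049
M5
G0 X202.97 Y77.51
M3 S195
G01 X38.36 Y99.83 F3049
G01 X92.35 Y60.76
G01 X108.18 Y39.40
G01 X199.80 Y38.54
M5
G0 X0.00 Y0.00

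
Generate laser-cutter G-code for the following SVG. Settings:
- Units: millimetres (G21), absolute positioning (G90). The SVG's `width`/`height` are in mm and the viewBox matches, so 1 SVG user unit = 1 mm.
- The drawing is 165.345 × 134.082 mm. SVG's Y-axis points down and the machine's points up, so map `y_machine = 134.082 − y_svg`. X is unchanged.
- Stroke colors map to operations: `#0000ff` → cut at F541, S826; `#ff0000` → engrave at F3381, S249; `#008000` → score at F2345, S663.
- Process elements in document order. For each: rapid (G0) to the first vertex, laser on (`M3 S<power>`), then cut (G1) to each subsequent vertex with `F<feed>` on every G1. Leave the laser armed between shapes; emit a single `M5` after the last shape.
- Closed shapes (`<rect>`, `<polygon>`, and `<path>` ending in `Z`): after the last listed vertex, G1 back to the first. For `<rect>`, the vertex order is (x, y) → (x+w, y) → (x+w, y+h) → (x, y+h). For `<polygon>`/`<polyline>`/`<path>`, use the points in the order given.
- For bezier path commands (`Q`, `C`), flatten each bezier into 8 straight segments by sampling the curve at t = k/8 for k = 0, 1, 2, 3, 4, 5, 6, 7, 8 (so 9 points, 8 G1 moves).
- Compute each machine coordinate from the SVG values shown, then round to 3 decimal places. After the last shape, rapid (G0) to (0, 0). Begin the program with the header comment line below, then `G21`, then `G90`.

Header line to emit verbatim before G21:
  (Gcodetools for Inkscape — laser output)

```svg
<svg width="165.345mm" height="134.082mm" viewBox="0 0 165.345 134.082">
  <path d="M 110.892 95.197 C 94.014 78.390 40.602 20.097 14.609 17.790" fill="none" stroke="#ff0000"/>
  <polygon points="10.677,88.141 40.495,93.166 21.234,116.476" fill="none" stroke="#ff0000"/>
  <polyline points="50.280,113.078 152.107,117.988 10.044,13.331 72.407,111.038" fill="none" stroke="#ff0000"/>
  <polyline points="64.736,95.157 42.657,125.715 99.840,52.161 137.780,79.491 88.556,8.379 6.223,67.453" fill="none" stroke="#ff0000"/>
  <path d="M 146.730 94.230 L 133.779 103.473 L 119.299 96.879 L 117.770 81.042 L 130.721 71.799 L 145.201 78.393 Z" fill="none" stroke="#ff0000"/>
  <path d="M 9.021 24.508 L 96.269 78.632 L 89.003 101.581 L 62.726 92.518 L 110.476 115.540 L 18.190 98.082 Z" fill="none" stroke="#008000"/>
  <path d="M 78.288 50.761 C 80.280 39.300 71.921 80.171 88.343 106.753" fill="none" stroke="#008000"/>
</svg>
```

Since the viewBox matches the mm dimensions, user units are millimetres directly. The only transform is the Y-flip y_m = 134.082 − y_svg.

Shape 1 is a cubic bezier drawn with `<path>`. Its stroke #ff0000 means engrave at S249, F3381. After flipping Y the toolpath is (110.892,38.885) → (102.975,46.942) → (92.383,57.746) → (79.864,70.155) → (66.169,83.026) → (52.046,95.218) → (38.246,105.587) → (25.517,112.993) → (14.609,116.292).

Shape 2 is a regular polygon drawn with `<polygon>`. Its stroke #ff0000 means engrave at S249, F3381. After flipping Y the toolpath is (10.677,45.941) → (40.495,40.916) → (21.234,17.606) → (10.677,45.941), returning to the start.

Shape 3 is a open polyline drawn with `<polyline>`. Its stroke #ff0000 means engrave at S249, F3381. After flipping Y the toolpath is (50.280,21.004) → (152.107,16.094) → (10.044,120.751) → (72.407,23.044).

Shape 4 is a open polyline drawn with `<polyline>`. Its stroke #ff0000 means engrave at S249, F3381. After flipping Y the toolpath is (64.736,38.925) → (42.657,8.367) → (99.840,81.921) → (137.780,54.591) → (88.556,125.703) → (6.223,66.629).

Shape 5 is a regular polygon drawn with `<path>`. Its stroke #ff0000 means engrave at S249, F3381. After flipping Y the toolpath is (146.730,39.852) → (133.779,30.609) → (119.299,37.203) → (117.770,53.040) → (130.721,62.283) → (145.201,55.689) → (146.730,39.852), returning to the start.

Shape 6 is a closed polygon drawn with `<path>`. Its stroke #008000 means score at S663, F2345. After flipping Y the toolpath is (9.021,109.574) → (96.269,55.450) → (89.003,32.501) → (62.726,41.564) → (110.476,18.542) → (18.190,36.000) → (9.021,109.574), returning to the start.

Shape 7 is a cubic bezier drawn with `<path>`. Its stroke #008000 means score at S663, F2345. After flipping Y the toolpath is (78.288,83.321) → (78.618,85.296) → (78.390,83.145) → (78.015,77.650) → (77.904,69.591) → (78.470,59.749) → (80.124,48.904) → (83.278,37.837) → (88.343,27.329).

(Gcodetools for Inkscape — laser output)
G21
G90
G0 X110.892 Y38.885
M3 S249
G1 X102.975 Y46.942 F3381
G1 X92.383 Y57.746 F3381
G1 X79.864 Y70.155 F3381
G1 X66.169 Y83.026 F3381
G1 X52.046 Y95.218 F3381
G1 X38.246 Y105.587 F3381
G1 X25.517 Y112.993 F3381
G1 X14.609 Y116.292 F3381
G0 X10.677 Y45.941
M3 S249
G1 X40.495 Y40.916 F3381
G1 X21.234 Y17.606 F3381
G1 X10.677 Y45.941 F3381
G0 X50.280 Y21.004
M3 S249
G1 X152.107 Y16.094 F3381
G1 X10.044 Y120.751 F3381
G1 X72.407 Y23.044 F3381
G0 X64.736 Y38.925
M3 S249
G1 X42.657 Y8.367 F3381
G1 X99.840 Y81.921 F3381
G1 X137.780 Y54.591 F3381
G1 X88.556 Y125.703 F3381
G1 X6.223 Y66.629 F3381
G0 X146.730 Y39.852
M3 S249
G1 X133.779 Y30.609 F3381
G1 X119.299 Y37.203 F3381
G1 X117.770 Y53.040 F3381
G1 X130.721 Y62.283 F3381
G1 X145.201 Y55.689 F3381
G1 X146.730 Y39.852 F3381
G0 X9.021 Y109.574
M3 S663
G1 X96.269 Y55.450 F2345
G1 X89.003 Y32.501 F2345
G1 X62.726 Y41.564 F2345
G1 X110.476 Y18.542 F2345
G1 X18.190 Y36.000 F2345
G1 X9.021 Y109.574 F2345
G0 X78.288 Y83.321
M3 S663
G1 X78.618 Y85.296 F2345
G1 X78.390 Y83.145 F2345
G1 X78.015 Y77.650 F2345
G1 X77.904 Y69.591 F2345
G1 X78.470 Y59.749 F2345
G1 X80.124 Y48.904 F2345
G1 X83.278 Y37.837 F2345
G1 X88.343 Y27.329 F2345
M5
G0 X0.000 Y0.000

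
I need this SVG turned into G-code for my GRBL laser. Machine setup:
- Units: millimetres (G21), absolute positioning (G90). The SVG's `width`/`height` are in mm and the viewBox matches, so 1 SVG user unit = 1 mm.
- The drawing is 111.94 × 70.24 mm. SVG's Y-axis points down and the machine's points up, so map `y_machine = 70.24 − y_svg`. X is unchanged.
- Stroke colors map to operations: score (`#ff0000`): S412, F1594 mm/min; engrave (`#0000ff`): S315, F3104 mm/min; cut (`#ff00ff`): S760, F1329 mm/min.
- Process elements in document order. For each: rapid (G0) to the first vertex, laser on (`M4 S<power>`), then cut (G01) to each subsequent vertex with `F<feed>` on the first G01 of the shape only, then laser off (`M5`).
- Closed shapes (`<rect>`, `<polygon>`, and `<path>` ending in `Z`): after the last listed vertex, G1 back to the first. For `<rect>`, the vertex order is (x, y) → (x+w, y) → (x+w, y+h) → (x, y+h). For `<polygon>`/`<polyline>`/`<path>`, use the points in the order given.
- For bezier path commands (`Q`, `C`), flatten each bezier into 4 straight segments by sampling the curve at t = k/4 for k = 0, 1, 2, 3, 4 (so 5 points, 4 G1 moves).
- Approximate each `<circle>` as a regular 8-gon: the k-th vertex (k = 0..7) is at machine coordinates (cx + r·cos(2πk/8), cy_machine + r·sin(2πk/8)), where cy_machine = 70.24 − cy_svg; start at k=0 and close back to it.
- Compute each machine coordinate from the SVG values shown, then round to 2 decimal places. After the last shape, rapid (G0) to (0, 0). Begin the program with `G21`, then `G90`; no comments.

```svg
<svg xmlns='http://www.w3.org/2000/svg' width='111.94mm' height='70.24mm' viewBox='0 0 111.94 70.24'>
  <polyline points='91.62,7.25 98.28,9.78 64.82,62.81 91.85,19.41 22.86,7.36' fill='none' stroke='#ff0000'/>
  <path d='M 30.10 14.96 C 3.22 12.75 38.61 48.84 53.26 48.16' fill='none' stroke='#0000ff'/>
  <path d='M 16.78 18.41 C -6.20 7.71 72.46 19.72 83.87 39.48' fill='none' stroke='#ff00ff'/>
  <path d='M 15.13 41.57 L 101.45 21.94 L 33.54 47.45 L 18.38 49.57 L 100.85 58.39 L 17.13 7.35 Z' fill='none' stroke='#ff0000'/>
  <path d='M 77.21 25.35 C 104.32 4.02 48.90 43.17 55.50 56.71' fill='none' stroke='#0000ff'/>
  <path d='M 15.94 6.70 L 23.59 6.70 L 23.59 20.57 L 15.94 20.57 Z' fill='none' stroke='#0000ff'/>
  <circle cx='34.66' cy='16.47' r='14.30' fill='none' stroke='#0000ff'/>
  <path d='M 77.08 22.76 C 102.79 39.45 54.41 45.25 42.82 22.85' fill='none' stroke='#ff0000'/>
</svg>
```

1 u = 1 mm; y_m = 70.24 − y.

[1] `<polyline>` open polyline, #ff0000→score S412 F1594: (91.62,62.99) → (98.28,60.46) → (64.82,7.43) → (91.85,50.83) → (22.86,62.88)

[2] `<path>` cubic bezier, #0000ff→engrave S315 F3104: (30.10,55.28) → (20.32,50.93) → (26.11,39.25) → (39.68,27.29) → (53.26,22.08)

[3] `<path>` cubic bezier, #ff00ff→cut S760 F1329: (16.78,51.83) → (15.96,55.83) → (37.43,52.72) → (65.34,43.89) → (83.87,30.76)

[4] `<path>` closed polygon, #ff0000→score S412 F1594: (15.13,28.67) → (101.45,48.30) → (33.54,22.79) → (18.38,20.67) → (100.85,11.85) → (17.13,62.89) → (15.13,28.67) (closed)

[5] `<path>` cubic bezier, #0000ff→engrave S315 F3104: (77.21,44.89) → (84.33,50.89) → (74.05,42.29) → (59.92,27.14) → (55.50,13.53)

[6] `<path>` rectangle, #0000ff→engrave S315 F3104: (15.94,63.54) → (23.59,63.54) → (23.59,49.67) → (15.94,49.67) → (15.94,63.54) (closed)

[7] `<circle>` circle, #0000ff→engrave S315 F3104: (48.96,53.77) → (44.77,63.88) → (34.66,68.07) → (24.55,63.88) → (20.36,53.77) → (24.55,43.66) → (34.66,39.47) → (44.77,43.66) → (48.96,53.77) (closed)

[8] `<path>` cubic bezier, #ff0000→score S412 F1594: (77.08,47.48) → (84.20,37.27) → (73.94,32.78) → (56.68,35.61) → (42.82,47.39)

G21
G90
G0 X91.62 Y62.99
M4 S412
G01 X98.28 Y60.46 F1594
G01 X64.82 Y7.43
G01 X91.85 Y50.83
G01 X22.86 Y62.88
M5
G0 X30.10 Y55.28
M4 S315
G01 X20.32 Y50.93 F3104
G01 X26.11 Y39.25
G01 X39.68 Y27.29
G01 X53.26 Y22.08
M5
G0 X16.78 Y51.83
M4 S760
G01 X15.96 Y55.83 F1329
G01 X37.43 Y52.72
G01 X65.34 Y43.89
G01 X83.87 Y30.76
M5
G0 X15.13 Y28.67
M4 S412
G01 X101.45 Y48.30 F1594
G01 X33.54 Y22.79
G01 X18.38 Y20.67
G01 X100.85 Y11.85
G01 X17.13 Y62.89
G01 X15.13 Y28.67
M5
G0 X77.21 Y44.89
M4 S315
G01 X84.33 Y50.89 F3104
G01 X74.05 Y42.29
G01 X59.92 Y27.14
G01 X55.50 Y13.53
M5
G0 X15.94 Y63.54
M4 S315
G01 X23.59 Y63.54 F3104
G01 X23.59 Y49.67
G01 X15.94 Y49.67
G01 X15.94 Y63.54
M5
G0 X48.96 Y53.77
M4 S315
G01 X44.77 Y63.88 F3104
G01 X34.66 Y68.07
G01 X24.55 Y63.88
G01 X20.36 Y53.77
G01 X24.55 Y43.66
G01 X34.66 Y39.47
G01 X44.77 Y43.66
G01 X48.96 Y53.77
M5
G0 X77.08 Y47.48
M4 S412
G01 X84.20 Y37.27 F1594
G01 X73.94 Y32.78
G01 X56.68 Y35.61
G01 X42.82 Y47.39
M5
G0 X0.00 Y0.00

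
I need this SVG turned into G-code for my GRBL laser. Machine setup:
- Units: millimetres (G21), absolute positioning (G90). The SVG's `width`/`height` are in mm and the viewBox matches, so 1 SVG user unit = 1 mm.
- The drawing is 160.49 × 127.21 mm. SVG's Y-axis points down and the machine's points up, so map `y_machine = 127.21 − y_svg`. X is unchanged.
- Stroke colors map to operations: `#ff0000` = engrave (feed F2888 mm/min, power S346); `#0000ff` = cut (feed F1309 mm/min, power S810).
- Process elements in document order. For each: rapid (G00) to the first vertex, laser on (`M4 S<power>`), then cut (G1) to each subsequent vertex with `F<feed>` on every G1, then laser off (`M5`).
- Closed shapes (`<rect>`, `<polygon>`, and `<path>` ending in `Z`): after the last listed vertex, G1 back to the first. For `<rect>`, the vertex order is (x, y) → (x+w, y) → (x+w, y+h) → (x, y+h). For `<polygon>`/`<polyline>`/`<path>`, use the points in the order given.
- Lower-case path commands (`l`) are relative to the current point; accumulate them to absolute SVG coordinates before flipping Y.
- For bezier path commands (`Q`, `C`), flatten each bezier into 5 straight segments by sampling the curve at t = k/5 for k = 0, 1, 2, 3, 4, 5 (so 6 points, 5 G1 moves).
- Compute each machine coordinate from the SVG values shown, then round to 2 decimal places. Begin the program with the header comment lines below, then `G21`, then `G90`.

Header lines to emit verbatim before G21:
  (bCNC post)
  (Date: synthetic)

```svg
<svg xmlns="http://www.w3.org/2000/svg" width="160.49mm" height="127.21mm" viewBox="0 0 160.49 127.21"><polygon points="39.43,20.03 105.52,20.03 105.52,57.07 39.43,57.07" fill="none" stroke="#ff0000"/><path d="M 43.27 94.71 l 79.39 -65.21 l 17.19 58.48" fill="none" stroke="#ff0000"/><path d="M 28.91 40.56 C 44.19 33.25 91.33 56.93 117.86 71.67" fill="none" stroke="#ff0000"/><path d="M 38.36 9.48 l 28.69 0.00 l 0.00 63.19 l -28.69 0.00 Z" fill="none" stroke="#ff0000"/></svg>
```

(bCNC post)
(Date: synthetic)
G21
G90
G00 X39.43 Y107.18
M4 S346
G1 X105.52 Y107.18 F2888
G1 X105.52 Y70.14 F2888
G1 X39.43 Y70.14 F2888
G1 X39.43 Y107.18 F2888
M5
G00 X43.27 Y32.50
M4 S346
G1 X122.66 Y97.71 F2888
G1 X139.85 Y39.23 F2888
M5
G00 X28.91 Y86.65
M4 S346
G1 X41.48 Y87.64 F2888
G1 X59.18 Y83.10 F2888
G1 X79.49 Y74.96 F2888
G1 X99.89 Y65.14 F2888
G1 X117.86 Y55.54 F2888
M5
G00 X38.36 Y117.73
M4 S346
G1 X67.05 Y117.73 F2888
G1 X67.05 Y54.54 F2888
G1 X38.36 Y54.54 F2888
G1 X38.36 Y117.73 F2888
M5

Since the viewBox matches the mm dimensions, user units are millimetres directly. The only transform is the Y-flip y_m = 127.21 − y_svg.

Shape 1 is a rectangle drawn with `<polygon>`. Its stroke #ff0000 means engrave at S346, F2888. After flipping Y the toolpath is (39.43,107.18) → (105.52,107.18) → (105.52,70.14) → (39.43,70.14) → (39.43,107.18), returning to the start.

Shape 2 is a open polyline drawn with `<path>`. Its stroke #ff0000 means engrave at S346, F2888. After flipping Y the toolpath is (43.27,32.50) → (122.66,97.71) → (139.85,39.23).

Shape 3 is a cubic bezier drawn with `<path>`. Its stroke #ff0000 means engrave at S346, F2888. After flipping Y the toolpath is (28.91,86.65) → (41.48,87.64) → (59.18,83.10) → (79.49,74.96) → (99.89,65.14) → (117.86,55.54).

Shape 4 is a rectangle drawn with `<path>`. Its stroke #ff0000 means engrave at S346, F2888. After flipping Y the toolpath is (38.36,117.73) → (67.05,117.73) → (67.05,54.54) → (38.36,54.54) → (38.36,117.73), returning to the start.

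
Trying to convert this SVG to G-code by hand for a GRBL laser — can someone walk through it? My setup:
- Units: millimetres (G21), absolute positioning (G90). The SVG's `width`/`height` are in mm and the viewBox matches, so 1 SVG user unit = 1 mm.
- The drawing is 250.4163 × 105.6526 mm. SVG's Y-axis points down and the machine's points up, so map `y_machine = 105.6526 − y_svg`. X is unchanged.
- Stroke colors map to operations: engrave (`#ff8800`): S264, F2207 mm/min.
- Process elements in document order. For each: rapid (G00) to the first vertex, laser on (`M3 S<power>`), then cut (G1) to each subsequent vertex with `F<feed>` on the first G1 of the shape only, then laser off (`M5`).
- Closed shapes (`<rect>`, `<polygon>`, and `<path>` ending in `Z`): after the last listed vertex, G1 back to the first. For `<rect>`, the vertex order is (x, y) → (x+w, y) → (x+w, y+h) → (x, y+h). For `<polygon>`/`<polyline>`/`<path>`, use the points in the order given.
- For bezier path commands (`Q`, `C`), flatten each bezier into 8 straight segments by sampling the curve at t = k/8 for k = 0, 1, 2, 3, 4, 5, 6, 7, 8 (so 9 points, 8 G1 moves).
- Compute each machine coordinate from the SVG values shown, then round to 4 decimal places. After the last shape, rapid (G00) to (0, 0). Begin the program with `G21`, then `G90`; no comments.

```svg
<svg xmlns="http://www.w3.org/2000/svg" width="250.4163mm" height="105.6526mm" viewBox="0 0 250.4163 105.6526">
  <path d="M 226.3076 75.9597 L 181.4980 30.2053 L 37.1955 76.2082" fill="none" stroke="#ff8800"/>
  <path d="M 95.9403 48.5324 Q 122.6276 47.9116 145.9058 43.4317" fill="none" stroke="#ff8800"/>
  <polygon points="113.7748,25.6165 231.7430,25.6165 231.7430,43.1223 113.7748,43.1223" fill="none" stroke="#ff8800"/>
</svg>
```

G21
G90
G00 X226.3076 Y29.6929
M3 S264
G1 X181.4980 Y75.4473 F2207
G1 X37.1955 Y29.4444
M5
G00 X95.9403 Y57.1202
M3 S264
G1 X102.5589 Y57.3357 F2207
G1 X109.0709 Y57.6718
G1 X115.4764 Y58.1285
G1 X121.7753 Y58.7058
G1 X127.9677 Y59.4037
G1 X134.0536 Y60.2221
G1 X140.0330 Y61.1612
G1 X145.9058 Y62.2209
M5
G00 X113.7748 Y80.0361
M3 S264
G1 X231.7430 Y80.0361 F2207
G1 X231.7430 Y62.5303
G1 X113.7748 Y62.5303
G1 X113.7748 Y80.0361
M5
G00 X0.0000 Y0.0000

viewBox `0 0 250.4163 105.6526` with mm width/height → 1 unit = 1 mm. Flip: y_m = 105.6526 − y_svg.

**Shape 1** — `<path>` open polyline, stroke `#ff8800` → engrave (S264, F2207). Machine vertices: (226.3076,29.6929) → (181.4980,75.4473) → (37.1955,29.4444). Open path.

**Shape 2** — `<path>` quadratic bezier, stroke `#ff8800` → engrave (S264, F2207). Control points (SVG): P0=(95.9403,48.5324), P1=(122.6276,47.9116), P2=(145.9058,43.4317); sampled at t=k/8. Machine vertices: (95.9403,57.1202) → (102.5589,57.3357) → (109.0709,57.6718) → (115.4764,58.1285) → (121.7753,58.7058) → (127.9677,59.4037) → (134.0536,60.2221) → (140.0330,61.1612) → (145.9058,62.2209). Open path.

**Shape 3** — `<polygon>` rectangle, stroke `#ff8800` → engrave (S264, F2207). Machine vertices: (113.7748,80.0361) → (231.7430,80.0361) → (231.7430,62.5303) → (113.7748,62.5303) → (113.7748,80.0361). Closed: final G1 returns to the first vertex.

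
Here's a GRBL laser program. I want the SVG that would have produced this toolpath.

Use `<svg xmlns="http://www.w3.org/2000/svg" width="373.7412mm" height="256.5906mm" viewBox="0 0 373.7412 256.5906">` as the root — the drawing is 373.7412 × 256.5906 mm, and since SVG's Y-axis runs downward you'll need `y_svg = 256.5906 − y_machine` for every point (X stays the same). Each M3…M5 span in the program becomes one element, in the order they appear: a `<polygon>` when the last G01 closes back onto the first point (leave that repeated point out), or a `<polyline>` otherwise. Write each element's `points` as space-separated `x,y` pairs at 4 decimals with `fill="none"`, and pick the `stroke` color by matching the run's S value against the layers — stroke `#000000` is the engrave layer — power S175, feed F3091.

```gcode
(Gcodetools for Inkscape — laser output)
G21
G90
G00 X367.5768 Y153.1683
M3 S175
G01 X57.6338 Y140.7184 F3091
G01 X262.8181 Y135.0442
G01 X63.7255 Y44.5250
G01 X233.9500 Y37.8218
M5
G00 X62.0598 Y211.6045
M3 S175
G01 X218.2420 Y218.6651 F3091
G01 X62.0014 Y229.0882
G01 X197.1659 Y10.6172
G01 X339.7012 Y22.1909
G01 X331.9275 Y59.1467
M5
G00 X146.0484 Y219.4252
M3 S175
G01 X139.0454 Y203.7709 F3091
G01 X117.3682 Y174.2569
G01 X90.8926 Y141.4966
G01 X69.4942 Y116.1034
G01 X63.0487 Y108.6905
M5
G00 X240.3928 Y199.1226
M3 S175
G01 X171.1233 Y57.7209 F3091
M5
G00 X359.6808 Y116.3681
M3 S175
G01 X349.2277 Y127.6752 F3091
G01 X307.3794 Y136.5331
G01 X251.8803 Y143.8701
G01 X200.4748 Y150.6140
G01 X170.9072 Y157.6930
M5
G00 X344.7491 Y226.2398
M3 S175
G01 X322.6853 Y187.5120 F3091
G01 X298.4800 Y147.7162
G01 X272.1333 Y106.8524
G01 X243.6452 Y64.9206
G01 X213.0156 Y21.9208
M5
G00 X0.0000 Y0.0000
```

<svg xmlns="http://www.w3.org/2000/svg" width="373.7412mm" height="256.5906mm" viewBox="0 0 373.7412 256.5906">
  <polyline points="367.5768,103.4223 57.6338,115.8722 262.8181,121.5464 63.7255,212.0656 233.9500,218.7688" fill="none" stroke="#000000"/>
  <polyline points="62.0598,44.9861 218.2420,37.9255 62.0014,27.5024 197.1659,245.9734 339.7012,234.3997 331.9275,197.4439" fill="none" stroke="#000000"/>
  <polyline points="146.0484,37.1654 139.0454,52.8197 117.3682,82.3337 90.8926,115.0940 69.4942,140.4872 63.0487,147.9001" fill="none" stroke="#000000"/>
  <polyline points="240.3928,57.4680 171.1233,198.8697" fill="none" stroke="#000000"/>
  <polyline points="359.6808,140.2225 349.2277,128.9154 307.3794,120.0575 251.8803,112.7205 200.4748,105.9766 170.9072,98.8976" fill="none" stroke="#000000"/>
  <polyline points="344.7491,30.3508 322.6853,69.0786 298.4800,108.8744 272.1333,149.7382 243.6452,191.6700 213.0156,234.6698" fill="none" stroke="#000000"/>
</svg>

Each laser-on run becomes one SVG element. Flip Y back into SVG space with y_svg = 256.5906 − y_machine. Every run uses S175, so all elements get stroke `#000000` (engrave).

Run 1: The run is open, so emit a `<polyline>` with points (Y-flipped): 367.5768,103.4223 57.6338,115.8722 262.8181,121.5464 63.7255,212.0656 233.9500,218.7688.

Run 2: The run is open, so emit a `<polyline>` with points (Y-flipped): 62.0598,44.9861 218.2420,37.9255 62.0014,27.5024 197.1659,245.9734 339.7012,234.3997 331.9275,197.4439.

Run 3: The run is open, so emit a `<polyline>` with points (Y-flipped): 146.0484,37.1654 139.0454,52.8197 117.3682,82.3337 90.8926,115.0940 69.4942,140.4872 63.0487,147.9001.

Run 4: The run is open, so emit a `<polyline>` with points (Y-flipped): 240.3928,57.4680 171.1233,198.8697.

Run 5: The run is open, so emit a `<polyline>` with points (Y-flipped): 359.6808,140.2225 349.2277,128.9154 307.3794,120.0575 251.8803,112.7205 200.4748,105.9766 170.9072,98.8976.

Run 6: The run is open, so emit a `<polyline>` with points (Y-flipped): 344.7491,30.3508 322.6853,69.0786 298.4800,108.8744 272.1333,149.7382 243.6452,191.6700 213.0156,234.6698.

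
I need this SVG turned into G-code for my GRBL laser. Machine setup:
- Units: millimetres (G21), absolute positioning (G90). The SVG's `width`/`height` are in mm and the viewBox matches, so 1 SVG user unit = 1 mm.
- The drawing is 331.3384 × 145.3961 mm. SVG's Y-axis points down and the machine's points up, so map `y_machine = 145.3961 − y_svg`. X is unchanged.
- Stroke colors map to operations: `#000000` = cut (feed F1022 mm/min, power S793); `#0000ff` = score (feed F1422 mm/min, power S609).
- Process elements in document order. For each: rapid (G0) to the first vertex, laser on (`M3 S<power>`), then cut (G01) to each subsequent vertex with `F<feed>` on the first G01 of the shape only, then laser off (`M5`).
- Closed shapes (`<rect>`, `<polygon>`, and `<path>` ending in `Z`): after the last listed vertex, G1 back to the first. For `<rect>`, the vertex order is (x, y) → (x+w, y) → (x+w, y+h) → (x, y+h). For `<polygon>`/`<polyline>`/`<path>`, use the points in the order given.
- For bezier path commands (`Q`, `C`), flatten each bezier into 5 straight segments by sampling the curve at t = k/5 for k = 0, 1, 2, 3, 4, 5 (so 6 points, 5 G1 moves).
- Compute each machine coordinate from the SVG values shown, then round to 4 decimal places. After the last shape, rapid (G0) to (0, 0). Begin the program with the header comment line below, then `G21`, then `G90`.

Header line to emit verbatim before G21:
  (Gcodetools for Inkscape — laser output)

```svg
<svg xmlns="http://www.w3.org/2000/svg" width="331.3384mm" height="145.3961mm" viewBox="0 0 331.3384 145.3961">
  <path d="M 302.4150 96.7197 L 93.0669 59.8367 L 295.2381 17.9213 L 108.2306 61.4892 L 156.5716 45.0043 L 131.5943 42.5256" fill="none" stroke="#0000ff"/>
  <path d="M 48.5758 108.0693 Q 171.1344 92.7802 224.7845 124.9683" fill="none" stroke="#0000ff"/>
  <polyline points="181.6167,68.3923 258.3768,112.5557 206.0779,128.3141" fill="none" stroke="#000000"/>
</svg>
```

(Gcodetools for Inkscape — laser output)
G21
G90
G0 X302.4150 Y48.6764
M3 S609
G01 X93.0669 Y85.5594 F1422
G01 X295.2381 Y127.4748
G01 X108.2306 Y83.9069
G01 X156.5716 Y100.3918
G01 X131.5943 Y102.8705
M5
G0 X48.5758 Y37.3268
M3 S609
G01 X94.8429 Y41.5434 F1422
G01 X135.5973 Y41.9617
G01 X170.8391 Y38.5819
G01 X200.5681 Y31.4040
G01 X224.7845 Y20.4278
M5
G0 X181.6167 Y77.0038
M3 S793
G01 X258.3768 Y32.8404 F1022
G01 X206.0779 Y17.0820
M5
G0 X0.0000 Y0.0000

1 u = 1 mm; y_m = 145.3961 − y.

[1] `<path>` open polyline, #0000ff→score S609 F1422: (302.4150,48.6764) → (93.0669,85.5594) → (295.2381,127.4748) → (108.2306,83.9069) → (156.5716,100.3918) → (131.5943,102.8705)

[2] `<path>` quadratic bezier, #0000ff→score S609 F1422: (48.5758,37.3268) → (94.8429,41.5434) → (135.5973,41.9617) → (170.8391,38.5819) → (200.5681,31.4040) → (224.7845,20.4278)

[3] `<polyline>` open polyline, #000000→cut S793 F1022: (181.6167,77.0038) → (258.3768,32.8404) → (206.0779,17.0820)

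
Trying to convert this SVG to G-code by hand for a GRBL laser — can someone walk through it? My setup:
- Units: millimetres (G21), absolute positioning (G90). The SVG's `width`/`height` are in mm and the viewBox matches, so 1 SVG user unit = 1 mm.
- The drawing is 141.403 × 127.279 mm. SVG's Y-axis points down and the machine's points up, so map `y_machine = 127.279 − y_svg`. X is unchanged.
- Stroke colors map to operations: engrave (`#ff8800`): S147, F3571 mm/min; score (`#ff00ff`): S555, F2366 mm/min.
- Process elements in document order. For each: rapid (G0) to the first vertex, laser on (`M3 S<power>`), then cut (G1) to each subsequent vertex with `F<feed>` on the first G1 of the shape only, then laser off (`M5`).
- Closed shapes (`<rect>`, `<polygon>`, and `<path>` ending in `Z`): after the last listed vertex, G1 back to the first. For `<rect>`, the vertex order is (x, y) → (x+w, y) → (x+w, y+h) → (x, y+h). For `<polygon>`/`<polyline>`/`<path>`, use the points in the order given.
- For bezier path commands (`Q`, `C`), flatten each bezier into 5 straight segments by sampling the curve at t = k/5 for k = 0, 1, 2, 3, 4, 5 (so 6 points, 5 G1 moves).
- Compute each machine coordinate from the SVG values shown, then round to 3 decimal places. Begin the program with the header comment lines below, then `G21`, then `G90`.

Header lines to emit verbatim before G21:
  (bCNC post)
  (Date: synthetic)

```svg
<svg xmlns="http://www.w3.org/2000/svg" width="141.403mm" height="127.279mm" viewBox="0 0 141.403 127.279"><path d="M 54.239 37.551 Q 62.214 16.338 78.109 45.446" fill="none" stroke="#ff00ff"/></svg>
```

(bCNC post)
(Date: synthetic)
G21
G90
G0 X54.239 Y89.728
M3 S555
G1 X57.746 Y96.200 F2366
G1 X61.886 Y98.647
G1 X66.660 Y97.068
G1 X72.068 Y91.463
G1 X78.109 Y81.833
M5

viewBox `0 0 141.403 127.279` with mm width/height → 1 unit = 1 mm. Flip: y_m = 127.279 − y_svg.

**Shape 1** — `<path>` quadratic bezier, stroke `#ff00ff` → score (S555, F2366). Control points (SVG): P0=(54.239,37.551), P1=(62.214,16.338), P2=(78.109,45.446); sampled at t=k/5. Machine vertices: (54.239,89.728) → (57.746,96.200) → (61.886,98.647) → (66.660,97.068) → (72.068,91.463) → (78.109,81.833). Open path.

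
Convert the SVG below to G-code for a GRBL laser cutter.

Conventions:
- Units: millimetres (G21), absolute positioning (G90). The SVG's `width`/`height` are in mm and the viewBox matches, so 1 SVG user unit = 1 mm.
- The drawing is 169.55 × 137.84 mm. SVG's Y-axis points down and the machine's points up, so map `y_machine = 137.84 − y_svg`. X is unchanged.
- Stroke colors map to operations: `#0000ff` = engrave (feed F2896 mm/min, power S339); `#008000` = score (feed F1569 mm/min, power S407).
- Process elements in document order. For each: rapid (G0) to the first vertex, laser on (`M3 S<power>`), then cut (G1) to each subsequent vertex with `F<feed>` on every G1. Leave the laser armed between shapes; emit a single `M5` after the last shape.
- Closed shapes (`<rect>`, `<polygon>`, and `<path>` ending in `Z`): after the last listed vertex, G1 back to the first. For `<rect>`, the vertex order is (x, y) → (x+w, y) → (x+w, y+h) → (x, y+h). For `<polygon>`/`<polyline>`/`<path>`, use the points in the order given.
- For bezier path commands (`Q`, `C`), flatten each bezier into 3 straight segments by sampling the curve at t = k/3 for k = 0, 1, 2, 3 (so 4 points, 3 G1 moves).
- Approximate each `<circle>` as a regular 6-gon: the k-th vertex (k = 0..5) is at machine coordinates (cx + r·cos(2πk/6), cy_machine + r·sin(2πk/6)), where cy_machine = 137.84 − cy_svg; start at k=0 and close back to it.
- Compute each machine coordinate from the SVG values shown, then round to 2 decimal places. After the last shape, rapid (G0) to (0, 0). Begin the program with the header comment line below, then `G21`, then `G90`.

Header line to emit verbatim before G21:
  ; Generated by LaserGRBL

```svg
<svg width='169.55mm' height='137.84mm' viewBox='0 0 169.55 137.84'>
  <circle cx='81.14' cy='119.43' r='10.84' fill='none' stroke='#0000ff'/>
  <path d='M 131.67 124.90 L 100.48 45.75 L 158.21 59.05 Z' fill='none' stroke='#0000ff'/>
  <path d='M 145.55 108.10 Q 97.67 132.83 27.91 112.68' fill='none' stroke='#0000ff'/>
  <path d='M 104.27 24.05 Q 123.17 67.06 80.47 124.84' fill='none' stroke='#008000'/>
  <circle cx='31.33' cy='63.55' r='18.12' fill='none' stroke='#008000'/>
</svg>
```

Since the viewBox matches the mm dimensions, user units are millimetres directly. The only transform is the Y-flip y_m = 137.84 − y_svg.

Shape 1 is a circle drawn with `<circle>`. Its stroke #0000ff means engrave at S339, F2896. After flipping Y the toolpath is (91.98,18.41) → (86.56,27.80) → (75.72,27.80) → (70.30,18.41) → (75.72,9.02) → (86.56,9.02) → (91.98,18.41), returning to the start.

Shape 2 is a closed polygon drawn with `<path>`. Its stroke #0000ff means engrave at S339, F2896. After flipping Y the toolpath is (131.67,12.94) → (100.48,92.09) → (158.21,78.79) → (131.67,12.94), returning to the start.

Shape 3 is a quadratic bezier drawn with `<path>`. Its stroke #0000ff means engrave at S339, F2896. After flipping Y the toolpath is (145.55,29.74) → (111.20,18.24) → (71.99,16.71) → (27.91,25.16).

Shape 4 is a quadratic bezier drawn with `<path>`. Its stroke #008000 means score at S407, F1569. After flipping Y the toolpath is (104.27,113.79) → (110.03,83.48) → (102.09,49.88) → (80.47,13.00).

Shape 5 is a circle drawn with `<circle>`. Its stroke #008000 means score at S407, F1569. After flipping Y the toolpath is (49.45,74.29) → (40.39,89.98) → (22.27,89.98) → (13.21,74.29) → (22.27,58.60) → (40.39,58.60) → (49.45,74.29), returning to the start.

; Generated by LaserGRBL
G21
G90
G0 X91.98 Y18.41
M3 S339
G1 X86.56 Y27.80 F2896
G1 X75.72 Y27.80 F2896
G1 X70.30 Y18.41 F2896
G1 X75.72 Y9.02 F2896
G1 X86.56 Y9.02 F2896
G1 X91.98 Y18.41 F2896
G0 X131.67 Y12.94
M3 S339
G1 X100.48 Y92.09 F2896
G1 X158.21 Y78.79 F2896
G1 X131.67 Y12.94 F2896
G0 X145.55 Y29.74
M3 S339
G1 X111.20 Y18.24 F2896
G1 X71.99 Y16.71 F2896
G1 X27.91 Y25.16 F2896
G0 X104.27 Y113.79
M3 S407
G1 X110.03 Y83.48 F1569
G1 X102.09 Y49.88 F1569
G1 X80.47 Y13.00 F1569
G0 X49.45 Y74.29
M3 S407
G1 X40.39 Y89.98 F1569
G1 X22.27 Y89.98 F1569
G1 X13.21 Y74.29 F1569
G1 X22.27 Y58.60 F1569
G1 X40.39 Y58.60 F1569
G1 X49.45 Y74.29 F1569
M5
G0 X0.00 Y0.00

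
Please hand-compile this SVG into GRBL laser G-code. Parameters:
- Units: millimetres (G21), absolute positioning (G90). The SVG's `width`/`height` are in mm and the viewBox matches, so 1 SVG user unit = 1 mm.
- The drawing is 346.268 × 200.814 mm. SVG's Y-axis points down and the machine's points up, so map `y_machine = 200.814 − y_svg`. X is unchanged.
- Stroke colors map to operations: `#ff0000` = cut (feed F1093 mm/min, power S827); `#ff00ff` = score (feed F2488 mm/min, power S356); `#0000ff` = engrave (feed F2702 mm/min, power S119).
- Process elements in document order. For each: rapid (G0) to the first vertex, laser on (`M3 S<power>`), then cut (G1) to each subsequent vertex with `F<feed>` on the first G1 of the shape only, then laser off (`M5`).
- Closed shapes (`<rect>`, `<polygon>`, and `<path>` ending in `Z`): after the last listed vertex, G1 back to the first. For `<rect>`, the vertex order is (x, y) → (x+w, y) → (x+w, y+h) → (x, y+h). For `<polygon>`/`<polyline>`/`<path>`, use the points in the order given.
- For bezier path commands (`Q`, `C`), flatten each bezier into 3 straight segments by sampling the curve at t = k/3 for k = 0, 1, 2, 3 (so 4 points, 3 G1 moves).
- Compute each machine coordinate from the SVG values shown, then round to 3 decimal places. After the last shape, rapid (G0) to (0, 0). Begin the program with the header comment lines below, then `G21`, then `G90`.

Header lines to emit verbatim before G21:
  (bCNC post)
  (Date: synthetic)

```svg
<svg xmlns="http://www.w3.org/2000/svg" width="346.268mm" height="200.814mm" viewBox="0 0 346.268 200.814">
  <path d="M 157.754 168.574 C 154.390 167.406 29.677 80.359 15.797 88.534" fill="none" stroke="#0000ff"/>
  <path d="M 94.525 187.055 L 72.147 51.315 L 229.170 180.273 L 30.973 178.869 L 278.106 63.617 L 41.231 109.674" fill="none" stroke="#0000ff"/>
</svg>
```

(bCNC post)
(Date: synthetic)
G21
G90
G0 X157.754 Y32.240
M3 S119
G1 X122.540 Y55.327 F2702
G1 X58.022 Y95.422
G1 X15.797 Y112.280
M5
G0 X94.525 Y13.759
M3 S119
G1 X72.147 Y149.499 F2702
G1 X229.170 Y20.541
G1 X30.973 Y21.945
G1 X278.106 Y137.197
G1 X41.231 Y91.140
M5
G0 X0.000 Y0.000

viewBox `0 0 346.268 200.814` with mm width/height → 1 unit = 1 mm. Flip: y_m = 200.814 − y_svg.

**Shape 1** — `<path>` cubic bezier, stroke `#0000ff` → engrave (S119, F2702). Control points (SVG): P0=(157.754,168.574), P1=(154.390,167.406), P2=(29.677,80.359), P3=(15.797,88.534); sampled at t=k/3. Machine vertices: (157.754,32.240) → (122.540,55.327) → (58.022,95.422) → (15.797,112.280). Open path.

**Shape 2** — `<path>` open polyline, stroke `#0000ff` → engrave (S119, F2702). Machine vertices: (94.525,13.759) → (72.147,149.499) → (229.170,20.541) → (30.973,21.945) → (278.106,137.197) → (41.231,91.140). Open path.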